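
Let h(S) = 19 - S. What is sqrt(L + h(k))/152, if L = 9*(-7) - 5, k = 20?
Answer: I*sqrt(69)/152 ≈ 0.054649*I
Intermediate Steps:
L = -68 (L = -63 - 5 = -68)
sqrt(L + h(k))/152 = sqrt(-68 + (19 - 1*20))/152 = sqrt(-68 + (19 - 20))*(1/152) = sqrt(-68 - 1)*(1/152) = sqrt(-69)*(1/152) = (I*sqrt(69))*(1/152) = I*sqrt(69)/152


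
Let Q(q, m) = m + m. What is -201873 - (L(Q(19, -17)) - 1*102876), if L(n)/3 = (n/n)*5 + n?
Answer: -98910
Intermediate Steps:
Q(q, m) = 2*m
L(n) = 15 + 3*n (L(n) = 3*((n/n)*5 + n) = 3*(1*5 + n) = 3*(5 + n) = 15 + 3*n)
-201873 - (L(Q(19, -17)) - 1*102876) = -201873 - ((15 + 3*(2*(-17))) - 1*102876) = -201873 - ((15 + 3*(-34)) - 102876) = -201873 - ((15 - 102) - 102876) = -201873 - (-87 - 102876) = -201873 - 1*(-102963) = -201873 + 102963 = -98910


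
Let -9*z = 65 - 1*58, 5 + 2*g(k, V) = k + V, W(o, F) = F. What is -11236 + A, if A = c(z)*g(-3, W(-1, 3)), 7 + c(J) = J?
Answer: -100949/9 ≈ -11217.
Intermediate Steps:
g(k, V) = -5/2 + V/2 + k/2 (g(k, V) = -5/2 + (k + V)/2 = -5/2 + (V + k)/2 = -5/2 + (V/2 + k/2) = -5/2 + V/2 + k/2)
z = -7/9 (z = -(65 - 1*58)/9 = -(65 - 58)/9 = -⅑*7 = -7/9 ≈ -0.77778)
c(J) = -7 + J
A = 175/9 (A = (-7 - 7/9)*(-5/2 + (½)*3 + (½)*(-3)) = -70*(-5/2 + 3/2 - 3/2)/9 = -70/9*(-5/2) = 175/9 ≈ 19.444)
-11236 + A = -11236 + 175/9 = -100949/9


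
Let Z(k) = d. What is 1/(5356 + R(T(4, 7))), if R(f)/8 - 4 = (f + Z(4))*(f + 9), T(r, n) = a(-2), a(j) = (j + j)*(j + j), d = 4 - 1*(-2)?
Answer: 1/9788 ≈ 0.00010217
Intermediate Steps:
d = 6 (d = 4 + 2 = 6)
Z(k) = 6
a(j) = 4*j² (a(j) = (2*j)*(2*j) = 4*j²)
T(r, n) = 16 (T(r, n) = 4*(-2)² = 4*4 = 16)
R(f) = 32 + 8*(6 + f)*(9 + f) (R(f) = 32 + 8*((f + 6)*(f + 9)) = 32 + 8*((6 + f)*(9 + f)) = 32 + 8*(6 + f)*(9 + f))
1/(5356 + R(T(4, 7))) = 1/(5356 + (464 + 8*16² + 120*16)) = 1/(5356 + (464 + 8*256 + 1920)) = 1/(5356 + (464 + 2048 + 1920)) = 1/(5356 + 4432) = 1/9788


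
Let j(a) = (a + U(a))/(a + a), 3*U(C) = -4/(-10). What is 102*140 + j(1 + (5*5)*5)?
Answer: 13495073/945 ≈ 14281.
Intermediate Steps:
U(C) = 2/15 (U(C) = (-4/(-10))/3 = (-4*(-⅒))/3 = (⅓)*(⅖) = 2/15)
j(a) = (2/15 + a)/(2*a) (j(a) = (a + 2/15)/(a + a) = (2/15 + a)/((2*a)) = (2/15 + a)*(1/(2*a)) = (2/15 + a)/(2*a))
102*140 + j(1 + (5*5)*5) = 102*140 + (2 + 15*(1 + (5*5)*5))/(30*(1 + (5*5)*5)) = 14280 + (2 + 15*(1 + 25*5))/(30*(1 + 25*5)) = 14280 + (2 + 15*(1 + 125))/(30*(1 + 125)) = 14280 + (1/30)*(2 + 15*126)/126 = 14280 + (1/30)*(1/126)*(2 + 1890) = 14280 + (1/30)*(1/126)*1892 = 14280 + 473/945 = 13495073/945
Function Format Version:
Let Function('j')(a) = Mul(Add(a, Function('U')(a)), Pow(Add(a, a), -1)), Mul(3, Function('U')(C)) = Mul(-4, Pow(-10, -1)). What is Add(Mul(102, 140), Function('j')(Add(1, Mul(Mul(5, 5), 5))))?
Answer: Rational(13495073, 945) ≈ 14281.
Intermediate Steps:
Function('U')(C) = Rational(2, 15) (Function('U')(C) = Mul(Rational(1, 3), Mul(-4, Pow(-10, -1))) = Mul(Rational(1, 3), Mul(-4, Rational(-1, 10))) = Mul(Rational(1, 3), Rational(2, 5)) = Rational(2, 15))
Function('j')(a) = Mul(Rational(1, 2), Pow(a, -1), Add(Rational(2, 15), a)) (Function('j')(a) = Mul(Add(a, Rational(2, 15)), Pow(Add(a, a), -1)) = Mul(Add(Rational(2, 15), a), Pow(Mul(2, a), -1)) = Mul(Add(Rational(2, 15), a), Mul(Rational(1, 2), Pow(a, -1))) = Mul(Rational(1, 2), Pow(a, -1), Add(Rational(2, 15), a)))
Add(Mul(102, 140), Function('j')(Add(1, Mul(Mul(5, 5), 5)))) = Add(Mul(102, 140), Mul(Rational(1, 30), Pow(Add(1, Mul(Mul(5, 5), 5)), -1), Add(2, Mul(15, Add(1, Mul(Mul(5, 5), 5)))))) = Add(14280, Mul(Rational(1, 30), Pow(Add(1, Mul(25, 5)), -1), Add(2, Mul(15, Add(1, Mul(25, 5)))))) = Add(14280, Mul(Rational(1, 30), Pow(Add(1, 125), -1), Add(2, Mul(15, Add(1, 125))))) = Add(14280, Mul(Rational(1, 30), Pow(126, -1), Add(2, Mul(15, 126)))) = Add(14280, Mul(Rational(1, 30), Rational(1, 126), Add(2, 1890))) = Add(14280, Mul(Rational(1, 30), Rational(1, 126), 1892)) = Add(14280, Rational(473, 945)) = Rational(13495073, 945)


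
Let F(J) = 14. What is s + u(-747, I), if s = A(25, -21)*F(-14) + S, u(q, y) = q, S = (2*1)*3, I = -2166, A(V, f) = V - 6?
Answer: -475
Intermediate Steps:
A(V, f) = -6 + V
S = 6 (S = 2*3 = 6)
s = 272 (s = (-6 + 25)*14 + 6 = 19*14 + 6 = 266 + 6 = 272)
s + u(-747, I) = 272 - 747 = -475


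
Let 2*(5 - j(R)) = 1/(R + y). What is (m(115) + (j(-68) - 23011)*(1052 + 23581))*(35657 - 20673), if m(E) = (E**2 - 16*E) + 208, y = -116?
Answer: -16982719897457/2 ≈ -8.4914e+12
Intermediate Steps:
m(E) = 208 + E**2 - 16*E
j(R) = 5 - 1/(2*(-116 + R)) (j(R) = 5 - 1/(2*(R - 116)) = 5 - 1/(2*(-116 + R)))
(m(115) + (j(-68) - 23011)*(1052 + 23581))*(35657 - 20673) = ((208 + 115**2 - 16*115) + ((-1161 + 10*(-68))/(2*(-116 - 68)) - 23011)*(1052 + 23581))*(35657 - 20673) = ((208 + 13225 - 1840) + ((1/2)*(-1161 - 680)/(-184) - 23011)*24633)*14984 = (11593 + ((1/2)*(-1/184)*(-1841) - 23011)*24633)*14984 = (11593 + (1841/368 - 23011)*24633)*14984 = (11593 - 8466207/368*24633)*14984 = (11593 - 9067307697/16)*14984 = -9067122209/16*14984 = -16982719897457/2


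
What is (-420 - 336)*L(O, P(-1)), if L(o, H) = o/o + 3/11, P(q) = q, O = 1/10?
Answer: -10584/11 ≈ -962.18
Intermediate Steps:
O = ⅒ ≈ 0.10000
L(o, H) = 14/11 (L(o, H) = 1 + 3*(1/11) = 1 + 3/11 = 14/11)
(-420 - 336)*L(O, P(-1)) = (-420 - 336)*(14/11) = -756*14/11 = -10584/11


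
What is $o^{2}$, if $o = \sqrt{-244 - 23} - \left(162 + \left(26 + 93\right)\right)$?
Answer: $\left(281 - i \sqrt{267}\right)^{2} \approx 78694.0 - 9183.2 i$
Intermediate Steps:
$o = -281 + i \sqrt{267}$ ($o = \sqrt{-267} - \left(162 + 119\right) = i \sqrt{267} - 281 = -281 + i \sqrt{267} \approx -281.0 + 16.34 i$)
$o^{2} = \left(-281 + i \sqrt{267}\right)^{2}$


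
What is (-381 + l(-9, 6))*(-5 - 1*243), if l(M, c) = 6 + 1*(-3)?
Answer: 93744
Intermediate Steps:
l(M, c) = 3 (l(M, c) = 6 - 3 = 3)
(-381 + l(-9, 6))*(-5 - 1*243) = (-381 + 3)*(-5 - 1*243) = -378*(-5 - 243) = -378*(-248) = 93744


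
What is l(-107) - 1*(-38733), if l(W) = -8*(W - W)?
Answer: 38733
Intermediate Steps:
l(W) = 0 (l(W) = -8*0 = 0)
l(-107) - 1*(-38733) = 0 - 1*(-38733) = 0 + 38733 = 38733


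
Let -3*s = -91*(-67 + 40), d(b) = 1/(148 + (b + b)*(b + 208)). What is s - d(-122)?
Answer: -17064683/20836 ≈ -819.00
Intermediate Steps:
d(b) = 1/(148 + 2*b*(208 + b)) (d(b) = 1/(148 + (2*b)*(208 + b)) = 1/(148 + 2*b*(208 + b)))
s = -819 (s = -(-91)*(-67 + 40)/3 = -(-91)*(-27)/3 = -⅓*2457 = -819)
s - d(-122) = -819 - 1/(2*(74 + (-122)² + 208*(-122))) = -819 - 1/(2*(74 + 14884 - 25376)) = -819 - 1/(2*(-10418)) = -819 - (-1)/(2*10418) = -819 - 1*(-1/20836) = -819 + 1/20836 = -17064683/20836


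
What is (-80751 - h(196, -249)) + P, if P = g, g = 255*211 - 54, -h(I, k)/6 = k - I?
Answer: -29670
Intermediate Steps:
h(I, k) = -6*k + 6*I (h(I, k) = -6*(k - I) = -6*k + 6*I)
g = 53751 (g = 53805 - 54 = 53751)
P = 53751
(-80751 - h(196, -249)) + P = (-80751 - (-6*(-249) + 6*196)) + 53751 = (-80751 - (1494 + 1176)) + 53751 = (-80751 - 1*2670) + 53751 = (-80751 - 2670) + 53751 = -83421 + 53751 = -29670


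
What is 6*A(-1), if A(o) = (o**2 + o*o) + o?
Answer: 6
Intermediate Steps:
A(o) = o + 2*o**2 (A(o) = (o**2 + o**2) + o = 2*o**2 + o = o + 2*o**2)
6*A(-1) = 6*(-(1 + 2*(-1))) = 6*(-(1 - 2)) = 6*(-1*(-1)) = 6*1 = 6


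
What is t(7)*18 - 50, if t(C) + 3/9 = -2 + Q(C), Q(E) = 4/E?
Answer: -572/7 ≈ -81.714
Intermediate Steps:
t(C) = -7/3 + 4/C (t(C) = -1/3 + (-2 + 4/C) = -7/3 + 4/C)
t(7)*18 - 50 = (-7/3 + 4/7)*18 - 50 = -37/21*18 - 50 = -222/7 - 50 = -572/7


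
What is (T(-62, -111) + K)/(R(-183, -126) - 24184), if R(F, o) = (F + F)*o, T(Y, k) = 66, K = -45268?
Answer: -22601/10966 ≈ -2.0610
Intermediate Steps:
R(F, o) = 2*F*o (R(F, o) = (2*F)*o = 2*F*o)
(T(-62, -111) + K)/(R(-183, -126) - 24184) = (66 - 45268)/(2*(-183)*(-126) - 24184) = -45202/(46116 - 24184) = -45202/21932 = -45202*1/21932 = -22601/10966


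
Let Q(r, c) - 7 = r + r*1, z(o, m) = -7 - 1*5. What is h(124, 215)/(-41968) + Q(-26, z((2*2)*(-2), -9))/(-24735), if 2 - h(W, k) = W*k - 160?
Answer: 21910553/34602616 ≈ 0.63321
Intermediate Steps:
h(W, k) = 162 - W*k (h(W, k) = 2 - (W*k - 160) = 2 - (-160 + W*k) = 2 + (160 - W*k) = 162 - W*k)
z(o, m) = -12 (z(o, m) = -7 - 5 = -12)
Q(r, c) = 7 + 2*r (Q(r, c) = 7 + (r + r*1) = 7 + (r + r) = 7 + 2*r)
h(124, 215)/(-41968) + Q(-26, z((2*2)*(-2), -9))/(-24735) = (162 - 1*124*215)/(-41968) + (7 + 2*(-26))/(-24735) = (162 - 26660)*(-1/41968) + (7 - 52)*(-1/24735) = -26498*(-1/41968) - 45*(-1/24735) = 13249/20984 + 3/1649 = 21910553/34602616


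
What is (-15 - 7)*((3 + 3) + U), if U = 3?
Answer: -198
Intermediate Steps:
(-15 - 7)*((3 + 3) + U) = (-15 - 7)*((3 + 3) + 3) = -22*(6 + 3) = -22*9 = -198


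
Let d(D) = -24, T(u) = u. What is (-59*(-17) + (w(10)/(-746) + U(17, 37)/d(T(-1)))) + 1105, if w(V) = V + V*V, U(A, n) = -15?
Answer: 6291697/2984 ≈ 2108.5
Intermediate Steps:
w(V) = V + V²
(-59*(-17) + (w(10)/(-746) + U(17, 37)/d(T(-1)))) + 1105 = (-59*(-17) + ((10*(1 + 10))/(-746) - 15/(-24))) + 1105 = (1003 + ((10*11)*(-1/746) - 15*(-1/24))) + 1105 = (1003 + (110*(-1/746) + 5/8)) + 1105 = (1003 + (-55/373 + 5/8)) + 1105 = (1003 + 1425/2984) + 1105 = 2994377/2984 + 1105 = 6291697/2984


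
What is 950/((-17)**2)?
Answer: 950/289 ≈ 3.2872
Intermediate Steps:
950/((-17)**2) = 950/289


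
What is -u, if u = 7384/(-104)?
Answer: 71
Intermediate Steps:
u = -71 (u = 7384*(-1/104) = -71)
-u = -1*(-71) = 71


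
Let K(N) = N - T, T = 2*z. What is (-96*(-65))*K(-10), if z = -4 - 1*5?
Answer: 49920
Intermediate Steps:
z = -9 (z = -4 - 5 = -9)
T = -18 (T = 2*(-9) = -18)
K(N) = 18 + N (K(N) = N - 1*(-18) = N + 18 = 18 + N)
(-96*(-65))*K(-10) = (-96*(-65))*(18 - 10) = 6240*8 = 49920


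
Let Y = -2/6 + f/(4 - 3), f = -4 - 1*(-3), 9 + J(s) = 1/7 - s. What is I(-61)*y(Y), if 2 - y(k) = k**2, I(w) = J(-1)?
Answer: -110/63 ≈ -1.7460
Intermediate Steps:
J(s) = -62/7 - s (J(s) = -9 + (1/7 - s) = -62/7 - s)
I(w) = -55/7 (I(w) = -62/7 - 1*(-1) = -62/7 + 1 = -55/7)
f = -1 (f = -4 + 3 = -1)
Y = -4/3 (Y = -2/6 - 1/(4 - 3) = -2*1/6 - 1/1 = -1/3 - 1*1 = -1/3 - 1 = -4/3 ≈ -1.3333)
y(k) = 2 - k**2
I(-61)*y(Y) = -55*(2 - (-4/3)**2)/7 = -55*(2 - 1*16/9)/7 = -55*(2 - 16/9)/7 = -55/7*2/9 = -110/63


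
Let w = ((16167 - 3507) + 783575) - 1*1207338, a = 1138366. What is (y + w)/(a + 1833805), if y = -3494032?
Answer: -3905135/2972171 ≈ -1.3139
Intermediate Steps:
w = -411103 (w = (12660 + 783575) - 1207338 = 796235 - 1207338 = -411103)
(y + w)/(a + 1833805) = (-3494032 - 411103)/(1138366 + 1833805) = -3905135/2972171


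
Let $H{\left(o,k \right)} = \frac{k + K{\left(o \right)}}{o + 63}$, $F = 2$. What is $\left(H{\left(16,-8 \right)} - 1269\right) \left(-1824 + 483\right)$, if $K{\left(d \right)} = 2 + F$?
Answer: $\frac{134441955}{79} \approx 1.7018 \cdot 10^{6}$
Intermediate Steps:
$K{\left(d \right)} = 4$ ($K{\left(d \right)} = 2 + 2 = 4$)
$H{\left(o,k \right)} = \frac{4 + k}{63 + o}$ ($H{\left(o,k \right)} = \frac{k + 4}{o + 63} = \frac{4 + k}{63 + o}$)
$\left(H{\left(16,-8 \right)} - 1269\right) \left(-1824 + 483\right) = \left(\frac{4 - 8}{63 + 16} - 1269\right) \left(-1824 + 483\right) = \left(\frac{1}{79} \left(-4\right) - 1269\right) \left(-1341\right) = \left(- \frac{4}{79} - 1269\right) \left(-1341\right) = \left(- \frac{100255}{79}\right) \left(-1341\right) = \frac{134441955}{79}$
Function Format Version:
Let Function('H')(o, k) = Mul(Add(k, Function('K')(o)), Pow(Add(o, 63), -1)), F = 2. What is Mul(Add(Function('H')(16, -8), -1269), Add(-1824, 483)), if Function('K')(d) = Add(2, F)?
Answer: Rational(134441955, 79) ≈ 1.7018e+6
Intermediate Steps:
Function('K')(d) = 4 (Function('K')(d) = Add(2, 2) = 4)
Function('H')(o, k) = Mul(Pow(Add(63, o), -1), Add(4, k)) (Function('H')(o, k) = Mul(Add(k, 4), Pow(Add(o, 63), -1)) = Mul(Add(4, k), Pow(Add(63, o), -1)) = Mul(Pow(Add(63, o), -1), Add(4, k)))
Mul(Add(Function('H')(16, -8), -1269), Add(-1824, 483)) = Mul(Add(Mul(Pow(Add(63, 16), -1), Add(4, -8)), -1269), Add(-1824, 483)) = Mul(Add(Mul(Pow(79, -1), -4), -1269), -1341) = Mul(Add(Mul(Rational(1, 79), -4), -1269), -1341) = Mul(Add(Rational(-4, 79), -1269), -1341) = Mul(Rational(-100255, 79), -1341) = Rational(134441955, 79)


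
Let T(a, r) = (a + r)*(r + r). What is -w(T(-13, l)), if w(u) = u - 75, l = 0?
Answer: 75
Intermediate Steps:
T(a, r) = 2*r*(a + r) (T(a, r) = (a + r)*(2*r) = 2*r*(a + r))
w(u) = -75 + u
-w(T(-13, l)) = -(-75 + 2*0*(-13 + 0)) = -(-75 + 2*0*(-13)) = -(-75 + 0) = -1*(-75) = 75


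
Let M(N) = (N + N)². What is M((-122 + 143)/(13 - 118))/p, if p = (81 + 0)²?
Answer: 4/164025 ≈ 2.4387e-5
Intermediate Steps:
p = 6561 (p = 81² = 6561)
M(N) = 4*N² (M(N) = (2*N)² = 4*N²)
M((-122 + 143)/(13 - 118))/p = (4*((-122 + 143)/(13 - 118))²)/6561 = (4*(21/(-105))²)*(1/6561) = (4*(21*(-1/105))²)*(1/6561) = (4*(-⅕)²)*(1/6561) = (4*(1/25))*(1/6561) = (4/25)*(1/6561) = 4/164025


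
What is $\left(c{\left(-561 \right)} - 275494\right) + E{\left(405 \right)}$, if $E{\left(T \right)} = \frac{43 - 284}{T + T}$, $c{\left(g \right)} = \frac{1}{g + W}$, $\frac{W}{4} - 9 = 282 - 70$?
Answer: $- \frac{72077572253}{261630} \approx -2.7549 \cdot 10^{5}$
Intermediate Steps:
$W = 884$ ($W = 36 + 4 \left(282 - 70\right) = 36 + 4 \cdot 212 = 36 + 848 = 884$)
$c{\left(g \right)} = \frac{1}{884 + g}$ ($c{\left(g \right)} = \frac{1}{g + 884} = \frac{1}{884 + g}$)
$E{\left(T \right)} = - \frac{241}{2 T}$
$\left(c{\left(-561 \right)} - 275494\right) + E{\left(405 \right)} = \left(\frac{1}{884 - 561} - 275494\right) - \frac{241}{2 \cdot 405} = \left(\frac{1}{323} - 275494\right) - \frac{241}{810} = - \frac{88984561}{323} - \frac{241}{810} = - \frac{72077572253}{261630}$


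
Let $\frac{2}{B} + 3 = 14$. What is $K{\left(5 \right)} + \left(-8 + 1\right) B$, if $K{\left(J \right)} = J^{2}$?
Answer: $\frac{261}{11} \approx 23.727$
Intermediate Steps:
$B = \frac{2}{11}$ ($B = \frac{2}{-3 + 14} = \frac{2}{11} \approx 0.18182$)
$K{\left(5 \right)} + \left(-8 + 1\right) B = 5^{2} + \left(-8 + 1\right) \frac{2}{11} = 25 - \frac{14}{11} = \frac{261}{11}$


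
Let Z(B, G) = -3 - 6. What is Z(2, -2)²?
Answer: 81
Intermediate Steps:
Z(B, G) = -9
Z(2, -2)² = (-9)² = 81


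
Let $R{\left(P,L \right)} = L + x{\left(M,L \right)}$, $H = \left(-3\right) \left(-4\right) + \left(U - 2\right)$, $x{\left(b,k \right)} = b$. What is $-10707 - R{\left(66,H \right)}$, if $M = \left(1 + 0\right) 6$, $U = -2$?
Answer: $-10721$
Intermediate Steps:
$M = 6$ ($M = 1 \cdot 6 = 6$)
$H = 8$ ($H = \left(-3\right) \left(-4\right) - 4 = 12 - 4 = 8$)
$R{\left(P,L \right)} = 6 + L$ ($R{\left(P,L \right)} = L + 6 = 6 + L$)
$-10707 - R{\left(66,H \right)} = -10707 - \left(6 + 8\right) = -10707 - 14 = -10721$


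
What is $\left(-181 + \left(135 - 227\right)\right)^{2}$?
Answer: $74529$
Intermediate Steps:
$\left(-181 + \left(135 - 227\right)\right)^{2} = \left(-181 - 92\right)^{2} = \left(-273\right)^{2} = 74529$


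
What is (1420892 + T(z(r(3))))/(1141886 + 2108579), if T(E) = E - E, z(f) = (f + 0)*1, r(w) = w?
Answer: 1420892/3250465 ≈ 0.43713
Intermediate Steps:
z(f) = f (z(f) = f*1 = f)
T(E) = 0
(1420892 + T(z(r(3))))/(1141886 + 2108579) = (1420892 + 0)/(1141886 + 2108579) = 1420892/3250465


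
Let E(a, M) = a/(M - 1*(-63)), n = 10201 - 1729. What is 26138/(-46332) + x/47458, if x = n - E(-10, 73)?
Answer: -14414794585/37380008952 ≈ -0.38563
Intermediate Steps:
n = 8472
E(a, M) = a/(63 + M) (E(a, M) = a/(M + 63) = a/(63 + M))
x = 576101/68 (x = 8472 - (-10)/(63 + 73) = 8472 - (-10)/136 = 8472 - 1*(-5/68) = 8472 + 5/68 = 576101/68 ≈ 8472.1)
26138/(-46332) + x/47458 = 26138/(-46332) + (576101/68)/47458 = 26138*(-1/46332) + (576101/68)*(1/47458) = -13069/23166 + 576101/3227144 = -14414794585/37380008952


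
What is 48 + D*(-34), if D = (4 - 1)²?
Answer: -258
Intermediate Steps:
D = 9 (D = 3² = 9)
48 + D*(-34) = 48 + 9*(-34) = 48 - 306 = -258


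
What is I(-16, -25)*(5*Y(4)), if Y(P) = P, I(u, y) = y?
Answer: -500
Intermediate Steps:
I(-16, -25)*(5*Y(4)) = -125*4 = -25*20 = -500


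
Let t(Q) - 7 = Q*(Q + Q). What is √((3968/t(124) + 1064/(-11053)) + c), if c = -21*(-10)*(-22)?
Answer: 2*I*√2724504884288314269/48568461 ≈ 67.97*I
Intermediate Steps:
t(Q) = 7 + 2*Q² (t(Q) = 7 + Q*(Q + Q) = 7 + Q*(2*Q) = 7 + 2*Q²)
c = -4620 (c = 210*(-22) = -4620)
√((3968/t(124) + 1064/(-11053)) + c) = √((3968/(7 + 2*124²) + 1064/(-11053)) - 4620) = √((3968/(7 + 2*15376) + 1064*(-1/11053)) - 4620) = √((3968/(7 + 30752) - 152/1579) - 4620) = √((3968/30759 - 152/1579) - 4620) = √(1590104/48568461 - 4620) = √(-224384699716/48568461) = 2*I*√2724504884288314269/48568461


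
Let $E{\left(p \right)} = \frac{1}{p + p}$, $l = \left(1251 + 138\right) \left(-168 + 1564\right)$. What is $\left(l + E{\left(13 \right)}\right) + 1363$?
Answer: $\frac{50450583}{26} \approx 1.9404 \cdot 10^{6}$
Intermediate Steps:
$l = 1939044$ ($l = 1389 \cdot 1396 = 1939044$)
$E{\left(p \right)} = \frac{1}{2 p}$
$\left(l + E{\left(13 \right)}\right) + 1363 = \left(1939044 + \frac{1}{2 \cdot 13}\right) + 1363 = \left(1939044 + \frac{1}{2} \cdot \frac{1}{13}\right) + 1363 = \left(1939044 + \frac{1}{26}\right) + 1363 = \frac{50415145}{26} + 1363 = \frac{50450583}{26}$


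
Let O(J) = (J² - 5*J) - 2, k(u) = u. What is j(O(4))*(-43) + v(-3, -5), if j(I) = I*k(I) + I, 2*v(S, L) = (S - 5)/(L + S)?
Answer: -2579/2 ≈ -1289.5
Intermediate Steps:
O(J) = -2 + J² - 5*J
v(S, L) = (-5 + S)/(2*(L + S)) (v(S, L) = ((S - 5)/(L + S))/2 = ((-5 + S)/(L + S))/2 = (-5 + S)/(2*(L + S)))
j(I) = I + I² (j(I) = I*I + I = I² + I = I + I²)
j(O(4))*(-43) + v(-3, -5) = ((-2 + 4² - 5*4)*(1 + (-2 + 4² - 5*4)))*(-43) + (-5 - 3)/(2*(-5 - 3)) = ((-2 + 16 - 20)*(1 + (-2 + 16 - 20)))*(-43) + (½)*(-8)/(-8) = -6*(1 - 6)*(-43) + (½)*(-⅛)*(-8) = -6*(-5)*(-43) + ½ = 30*(-43) + ½ = -1290 + ½ = -2579/2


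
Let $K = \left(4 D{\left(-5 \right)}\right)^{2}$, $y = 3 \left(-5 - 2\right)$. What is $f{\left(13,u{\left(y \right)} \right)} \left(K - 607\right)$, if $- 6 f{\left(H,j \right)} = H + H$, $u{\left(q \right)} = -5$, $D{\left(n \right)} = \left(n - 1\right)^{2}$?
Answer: $- \frac{261677}{3} \approx -87226.0$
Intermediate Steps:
$y = -21$ ($y = 3 \left(-7\right) = -21$)
$D{\left(n \right)} = \left(-1 + n\right)^{2}$
$f{\left(H,j \right)} = - \frac{H}{3}$ ($f{\left(H,j \right)} = - \frac{H + H}{6} = - \frac{2 H}{6} = - \frac{H}{3}$)
$K = 20736$ ($K = \left(4 \left(-1 - 5\right)^{2}\right)^{2} = \left(4 \left(-6\right)^{2}\right)^{2} = \left(4 \cdot 36\right)^{2} = 144^{2} = 20736$)
$f{\left(13,u{\left(y \right)} \right)} \left(K - 607\right) = \left(- \frac{1}{3}\right) 13 \left(20736 - 607\right) = \left(- \frac{13}{3}\right) 20129 = - \frac{261677}{3}$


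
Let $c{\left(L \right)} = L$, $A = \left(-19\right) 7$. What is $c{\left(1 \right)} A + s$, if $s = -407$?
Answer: $-540$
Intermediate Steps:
$A = -133$
$c{\left(1 \right)} A + s = 1 \left(-133\right) - 407 = -133 - 407 = -540$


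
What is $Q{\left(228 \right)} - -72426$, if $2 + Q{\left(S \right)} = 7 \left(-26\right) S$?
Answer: $30928$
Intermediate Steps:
$Q{\left(S \right)} = -2 - 182 S$ ($Q{\left(S \right)} = -2 + 7 \left(-26\right) S = -2 - 182 S$)
$Q{\left(228 \right)} - -72426 = \left(-2 - 41496\right) - -72426 = \left(-2 - 41496\right) + 72426 = -41498 + 72426 = 30928$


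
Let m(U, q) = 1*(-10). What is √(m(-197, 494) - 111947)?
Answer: I*√111957 ≈ 334.6*I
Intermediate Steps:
m(U, q) = -10
√(m(-197, 494) - 111947) = √(-10 - 111947) = √(-111957) = I*√111957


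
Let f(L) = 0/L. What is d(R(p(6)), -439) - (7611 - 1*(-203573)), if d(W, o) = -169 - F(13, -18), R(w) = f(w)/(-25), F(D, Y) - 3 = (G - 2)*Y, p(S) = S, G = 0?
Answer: -211392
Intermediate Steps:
f(L) = 0
F(D, Y) = 3 - 2*Y (F(D, Y) = 3 + (0 - 2)*Y = 3 - 2*Y)
R(w) = 0 (R(w) = 0/(-25) = 0*(-1/25) = 0)
d(W, o) = -208 (d(W, o) = -169 - (3 - 2*(-18)) = -169 - (3 + 36) = -169 - 1*39 = -169 - 39 = -208)
d(R(p(6)), -439) - (7611 - 1*(-203573)) = -208 - (7611 - 1*(-203573)) = -208 - (7611 + 203573) = -208 - 1*211184 = -208 - 211184 = -211392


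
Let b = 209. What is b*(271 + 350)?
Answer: 129789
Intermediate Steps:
b*(271 + 350) = 209*(271 + 350) = 209*621 = 129789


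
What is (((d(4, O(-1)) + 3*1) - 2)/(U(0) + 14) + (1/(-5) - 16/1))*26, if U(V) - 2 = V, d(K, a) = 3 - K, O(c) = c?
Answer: -2106/5 ≈ -421.20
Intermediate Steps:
U(V) = 2 + V
(((d(4, O(-1)) + 3*1) - 2)/(U(0) + 14) + (1/(-5) - 16/1))*26 = ((((3 - 1*4) + 3*1) - 2)/((2 + 0) + 14) + (1/(-5) - 16/1))*26 = ((((3 - 4) + 3) - 2)/(2 + 14) + (1*(-1/5) - 16*1))*26 = (((-1 + 3) - 2)/16 + (-1/5 - 16))*26 = ((2 - 2)*(1/16) - 81/5)*26 = (0*(1/16) - 81/5)*26 = (0 - 81/5)*26 = -81/5*26 = -2106/5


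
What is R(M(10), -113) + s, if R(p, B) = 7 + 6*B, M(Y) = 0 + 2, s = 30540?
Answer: 29869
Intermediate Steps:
M(Y) = 2
R(M(10), -113) + s = (7 + 6*(-113)) + 30540 = (7 - 678) + 30540 = -671 + 30540 = 29869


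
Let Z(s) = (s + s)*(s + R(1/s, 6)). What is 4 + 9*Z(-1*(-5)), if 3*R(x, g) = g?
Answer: 634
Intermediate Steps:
R(x, g) = g/3
Z(s) = 2*s*(2 + s) (Z(s) = (s + s)*(s + (1/3)*6) = (2*s)*(s + 2) = (2*s)*(2 + s) = 2*s*(2 + s))
4 + 9*Z(-1*(-5)) = 4 + 9*(2*(-1*(-5))*(2 - 1*(-5))) = 4 + 9*(2*5*(2 + 5)) = 4 + 9*(2*5*7) = 4 + 9*70 = 4 + 630 = 634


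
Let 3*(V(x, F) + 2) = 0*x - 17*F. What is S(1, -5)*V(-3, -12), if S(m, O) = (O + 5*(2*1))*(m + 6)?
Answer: 2310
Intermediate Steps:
S(m, O) = (6 + m)*(10 + O) (S(m, O) = (O + 5*2)*(6 + m) = (O + 10)*(6 + m) = (10 + O)*(6 + m) = (6 + m)*(10 + O))
V(x, F) = -2 - 17*F/3 (V(x, F) = -2 + (0*x - 17*F)/3 = -2 + (0 - 17*F)/3 = -2 + (-17*F)/3 = -2 - 17*F/3)
S(1, -5)*V(-3, -12) = (60 + 6*(-5) + 10*1 - 5*1)*(-2 - 17/3*(-12)) = (60 - 30 + 10 - 5)*(-2 + 68) = 35*66 = 2310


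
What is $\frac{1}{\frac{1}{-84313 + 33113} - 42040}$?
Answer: $- \frac{51200}{2152448001} \approx -2.3787 \cdot 10^{-5}$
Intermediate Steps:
$\frac{1}{\frac{1}{-84313 + 33113} - 42040} = \frac{1}{\frac{1}{-51200} - 42040} = \frac{1}{- \frac{1}{51200} - 42040} = \frac{1}{- \frac{2152448001}{51200}} = - \frac{51200}{2152448001}$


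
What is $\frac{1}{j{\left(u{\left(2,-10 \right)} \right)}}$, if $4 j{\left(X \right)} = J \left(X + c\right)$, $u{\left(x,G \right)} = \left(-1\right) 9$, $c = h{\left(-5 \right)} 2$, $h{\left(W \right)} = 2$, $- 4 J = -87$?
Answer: $- \frac{16}{435} \approx -0.036782$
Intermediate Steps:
$J = \frac{87}{4}$ ($J = \left(- \frac{1}{4}\right) \left(-87\right) = \frac{87}{4} \approx 21.75$)
$c = 4$ ($c = 2 \cdot 2 = 4$)
$u{\left(x,G \right)} = -9$
$j{\left(X \right)} = \frac{87}{4} + \frac{87 X}{16}$ ($j{\left(X \right)} = \frac{\frac{87}{4} \left(X + 4\right)}{4} = \frac{\frac{87}{4} \left(4 + X\right)}{4} = \frac{87 + \frac{87 X}{4}}{4} = \frac{87}{4} + \frac{87 X}{16}$)
$\frac{1}{j{\left(u{\left(2,-10 \right)} \right)}} = \frac{1}{\frac{87}{4} + \frac{87}{16} \left(-9\right)} = \frac{1}{\frac{87}{4} - \frac{783}{16}} = \frac{1}{- \frac{435}{16}} = - \frac{16}{435}$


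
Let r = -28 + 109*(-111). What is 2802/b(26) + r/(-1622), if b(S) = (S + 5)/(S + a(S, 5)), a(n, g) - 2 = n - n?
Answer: 127631569/50282 ≈ 2538.3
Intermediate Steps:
a(n, g) = 2 (a(n, g) = 2 + (n - n) = 2 + 0 = 2)
r = -12127 (r = -28 - 12099 = -12127)
b(S) = (5 + S)/(2 + S) (b(S) = (S + 5)/(S + 2) = (5 + S)/(2 + S))
2802/b(26) + r/(-1622) = 2802/(((5 + 26)/(2 + 26))) - 12127/(-1622) = 2802/((31/28)) - 12127*(-1/1622) = 2802/(((1/28)*31)) + 12127/1622 = 2802/(31/28) + 12127/1622 = 2802*(28/31) + 12127/1622 = 78456/31 + 12127/1622 = 127631569/50282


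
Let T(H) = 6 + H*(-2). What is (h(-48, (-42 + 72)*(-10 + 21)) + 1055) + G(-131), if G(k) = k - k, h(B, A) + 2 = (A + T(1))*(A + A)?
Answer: 221493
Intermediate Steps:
T(H) = 6 - 2*H
h(B, A) = -2 + 2*A*(4 + A) (h(B, A) = -2 + (A + (6 - 2*1))*(A + A) = -2 + (A + (6 - 2))*(2*A) = -2 + (A + 4)*(2*A) = -2 + (4 + A)*(2*A) = -2 + 2*A*(4 + A))
G(k) = 0
(h(-48, (-42 + 72)*(-10 + 21)) + 1055) + G(-131) = ((-2 + 2*((-42 + 72)*(-10 + 21))² + 8*((-42 + 72)*(-10 + 21))) + 1055) + 0 = ((-2 + 2*(30*11)² + 8*(30*11)) + 1055) + 0 = ((-2 + 2*330² + 8*330) + 1055) + 0 = ((-2 + 2*108900 + 2640) + 1055) + 0 = ((-2 + 217800 + 2640) + 1055) + 0 = (220438 + 1055) + 0 = 221493 + 0 = 221493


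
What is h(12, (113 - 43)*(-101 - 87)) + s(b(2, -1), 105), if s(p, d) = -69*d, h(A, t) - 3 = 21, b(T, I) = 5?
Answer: -7221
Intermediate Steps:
h(A, t) = 24 (h(A, t) = 3 + 21 = 24)
h(12, (113 - 43)*(-101 - 87)) + s(b(2, -1), 105) = 24 - 69*105 = 24 - 7245 = -7221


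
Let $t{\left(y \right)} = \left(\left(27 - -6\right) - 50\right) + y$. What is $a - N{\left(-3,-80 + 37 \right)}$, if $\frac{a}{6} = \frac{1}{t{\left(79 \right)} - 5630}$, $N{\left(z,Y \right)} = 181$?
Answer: $- \frac{167969}{928} \approx -181.0$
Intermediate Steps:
$t{\left(y \right)} = -17 + y$ ($t{\left(y \right)} = \left(\left(27 + 6\right) - 50\right) + y = \left(33 - 50\right) + y = -17 + y$)
$a = - \frac{1}{928}$ ($a = \frac{6}{\left(-17 + 79\right) - 5630} = \frac{6}{62 - 5630} = \frac{6}{-5568} = 6 \left(- \frac{1}{5568}\right) = - \frac{1}{928} \approx -0.0010776$)
$a - N{\left(-3,-80 + 37 \right)} = - \frac{1}{928} - 181 = - \frac{167969}{928}$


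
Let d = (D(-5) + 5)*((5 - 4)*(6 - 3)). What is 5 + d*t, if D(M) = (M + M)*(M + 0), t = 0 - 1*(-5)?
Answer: 830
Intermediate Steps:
t = 5 (t = 0 + 5 = 5)
D(M) = 2*M**2 (D(M) = (2*M)*M = 2*M**2)
d = 165 (d = (2*(-5)**2 + 5)*((5 - 4)*(6 - 3)) = (2*25 + 5)*(1*3) = (50 + 5)*3 = 55*3 = 165)
5 + d*t = 5 + 165*5 = 5 + 825 = 830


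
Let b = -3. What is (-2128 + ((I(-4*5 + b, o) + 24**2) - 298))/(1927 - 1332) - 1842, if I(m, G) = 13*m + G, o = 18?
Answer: -1098121/595 ≈ -1845.6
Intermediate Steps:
I(m, G) = G + 13*m
(-2128 + ((I(-4*5 + b, o) + 24**2) - 298))/(1927 - 1332) - 1842 = (-2128 + (((18 + 13*(-4*5 - 3)) + 24**2) - 298))/(1927 - 1332) - 1842 = (-2128 + (((18 + 13*(-20 - 3)) + 576) - 298))/595 - 1842 = (-2128 + (((18 + 13*(-23)) + 576) - 298))*(1/595) - 1842 = (-2128 + (((18 - 299) + 576) - 298))*(1/595) - 1842 = (-2128 + ((-281 + 576) - 298))*(1/595) - 1842 = (-2128 + (295 - 298))*(1/595) - 1842 = (-2128 - 3)*(1/595) - 1842 = -2131*1/595 - 1842 = -2131/595 - 1842 = -1098121/595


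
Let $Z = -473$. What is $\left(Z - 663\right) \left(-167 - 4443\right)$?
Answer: $5236960$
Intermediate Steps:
$\left(Z - 663\right) \left(-167 - 4443\right) = \left(-473 - 663\right) \left(-167 - 4443\right) = \left(-1136\right) \left(-4610\right) = 5236960$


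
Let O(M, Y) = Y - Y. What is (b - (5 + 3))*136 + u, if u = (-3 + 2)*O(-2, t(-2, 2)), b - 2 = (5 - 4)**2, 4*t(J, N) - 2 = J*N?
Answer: -680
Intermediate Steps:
t(J, N) = 1/2 + J*N/4 (t(J, N) = 1/2 + (J*N)/4 = 1/2 + J*N/4)
b = 3 (b = 2 + (5 - 4)**2 = 2 + 1**2 = 2 + 1 = 3)
O(M, Y) = 0
u = 0 (u = (-3 + 2)*0 = -1*0 = 0)
(b - (5 + 3))*136 + u = (3 - (5 + 3))*136 + 0 = (3 - 1*8)*136 + 0 = (3 - 8)*136 + 0 = -5*136 + 0 = -680 + 0 = -680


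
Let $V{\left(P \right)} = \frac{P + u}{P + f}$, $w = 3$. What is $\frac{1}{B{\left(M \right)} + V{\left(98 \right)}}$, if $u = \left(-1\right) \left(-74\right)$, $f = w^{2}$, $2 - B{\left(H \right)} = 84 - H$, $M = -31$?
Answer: $- \frac{107}{11919} \approx -0.0089773$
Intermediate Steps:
$B{\left(H \right)} = -82 + H$ ($B{\left(H \right)} = 2 - \left(84 - H\right) = 2 + \left(-84 + H\right) = -82 + H$)
$f = 9$ ($f = 3^{2} = 9$)
$u = 74$
$V{\left(P \right)} = \frac{74 + P}{9 + P}$ ($V{\left(P \right)} = \frac{P + 74}{P + 9} = \frac{74 + P}{9 + P}$)
$\frac{1}{B{\left(M \right)} + V{\left(98 \right)}} = \frac{1}{\left(-82 - 31\right) + \frac{74 + 98}{9 + 98}} = \frac{1}{-113 + \frac{1}{107} \cdot 172} = \frac{1}{-113 + \frac{172}{107}} = \frac{1}{- \frac{11919}{107}} = - \frac{107}{11919}$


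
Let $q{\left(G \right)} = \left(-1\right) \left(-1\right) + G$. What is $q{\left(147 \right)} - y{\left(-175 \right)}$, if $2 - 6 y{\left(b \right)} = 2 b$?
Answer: $\frac{268}{3} \approx 89.333$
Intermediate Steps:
$y{\left(b \right)} = \frac{1}{3} - \frac{b}{3}$ ($y{\left(b \right)} = \frac{1}{3} - \frac{2 b}{6} = \frac{1}{3} - \frac{b}{3}$)
$q{\left(G \right)} = 1 + G$
$q{\left(147 \right)} - y{\left(-175 \right)} = \left(1 + 147\right) - \left(\frac{1}{3} - - \frac{175}{3}\right) = 148 - \left(\frac{1}{3} + \frac{175}{3}\right) = 148 - \frac{176}{3} = \frac{268}{3}$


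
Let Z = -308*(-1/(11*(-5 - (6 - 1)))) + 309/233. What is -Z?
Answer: 1717/1165 ≈ 1.4738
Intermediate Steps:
Z = -1717/1165 (Z = -308*(-1/(11*(-5 - 1*5))) + 309*(1/233) = -308*(-1/(11*(-5 - 5))) + 309/233 = -308/((-11*(-10))) + 309/233 = -308/110 + 309/233 = -308*1/110 + 309/233 = -14/5 + 309/233 = -1717/1165 ≈ -1.4738)
-Z = -1*(-1717/1165) = 1717/1165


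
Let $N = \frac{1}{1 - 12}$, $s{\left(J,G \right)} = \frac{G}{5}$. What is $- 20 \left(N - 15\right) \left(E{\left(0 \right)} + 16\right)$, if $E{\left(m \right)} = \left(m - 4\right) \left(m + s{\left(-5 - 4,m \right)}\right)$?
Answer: $\frac{53120}{11} \approx 4829.1$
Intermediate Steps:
$s{\left(J,G \right)} = \frac{G}{5}$ ($s{\left(J,G \right)} = G \frac{1}{5} = \frac{G}{5}$)
$N = - \frac{1}{11}$ ($N = \frac{1}{-11} = - \frac{1}{11} \approx -0.090909$)
$E{\left(m \right)} = \frac{6 m \left(-4 + m\right)}{5}$ ($E{\left(m \right)} = \left(m - 4\right) \left(m + \frac{m}{5}\right) = \left(-4 + m\right) \frac{6 m}{5} = \frac{6 m \left(-4 + m\right)}{5}$)
$- 20 \left(N - 15\right) \left(E{\left(0 \right)} + 16\right) = - 20 \left(- \frac{1}{11} - 15\right) \left(\frac{6}{5} \cdot 0 \left(-4 + 0\right) + 16\right) = - 20 \left(- \frac{166 \left(\frac{6}{5} \cdot 0 \left(-4\right) + 16\right)}{11}\right) = - 20 \left(- \frac{166 \left(0 + 16\right)}{11}\right) = - 20 \left(\left(- \frac{166}{11}\right) 16\right) = \left(-20\right) \left(- \frac{2656}{11}\right) = \frac{53120}{11}$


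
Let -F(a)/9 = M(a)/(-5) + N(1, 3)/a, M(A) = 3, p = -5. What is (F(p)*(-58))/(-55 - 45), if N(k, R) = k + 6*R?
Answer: 2871/125 ≈ 22.968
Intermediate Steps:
F(a) = 27/5 - 171/a (F(a) = -9*(3/(-5) + (1 + 6*3)/a) = -9*(3*(-⅕) + (1 + 18)/a) = -9*(-⅗ + 19/a) = 27/5 - 171/a)
(F(p)*(-58))/(-55 - 45) = ((27/5 - 171/(-5))*(-58))/(-55 - 45) = ((27/5 - 171*(-⅕))*(-58))/(-100) = ((27/5 + 171/5)*(-58))*(-1/100) = ((198/5)*(-58))*(-1/100) = -11484/5*(-1/100) = 2871/125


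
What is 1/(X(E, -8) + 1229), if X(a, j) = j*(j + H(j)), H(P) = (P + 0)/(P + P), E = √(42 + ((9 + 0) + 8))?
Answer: 1/1289 ≈ 0.00077580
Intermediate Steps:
E = √59 (E = √(42 + (9 + 8)) = √(42 + 17) = √59 ≈ 7.6811)
H(P) = ½ (H(P) = P/((2*P)) = P*(1/(2*P)) = ½)
X(a, j) = j*(½ + j) (X(a, j) = j*(j + ½) = j*(½ + j))
1/(X(E, -8) + 1229) = 1/(-8*(½ - 8) + 1229) = 1/(-8*(-15/2) + 1229) = 1/(60 + 1229) = 1/1289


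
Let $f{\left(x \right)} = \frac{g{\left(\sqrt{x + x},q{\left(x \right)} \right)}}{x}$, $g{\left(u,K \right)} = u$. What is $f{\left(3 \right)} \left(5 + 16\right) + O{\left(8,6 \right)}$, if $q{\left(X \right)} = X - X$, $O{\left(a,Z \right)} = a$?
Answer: $8 + 7 \sqrt{6} \approx 25.146$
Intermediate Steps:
$q{\left(X \right)} = 0$
$f{\left(x \right)} = \frac{\sqrt{2}}{\sqrt{x}}$ ($f{\left(x \right)} = \frac{\sqrt{x + x}}{x} = \frac{\sqrt{2 x}}{x} = \frac{\sqrt{2} \sqrt{x}}{x} = \frac{\sqrt{2}}{\sqrt{x}}$)
$f{\left(3 \right)} \left(5 + 16\right) + O{\left(8,6 \right)} = \frac{\sqrt{2}}{\sqrt{3}} \left(5 + 16\right) + 8 = \sqrt{2} \frac{\sqrt{3}}{3} \cdot 21 + 8 = \frac{\sqrt{6}}{3} \cdot 21 + 8 = 7 \sqrt{6} + 8 = 8 + 7 \sqrt{6}$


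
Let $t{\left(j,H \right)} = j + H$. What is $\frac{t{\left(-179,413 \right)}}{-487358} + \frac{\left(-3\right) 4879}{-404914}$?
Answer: $\frac{3519354585}{98669038606} \approx 0.035668$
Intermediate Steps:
$t{\left(j,H \right)} = H + j$
$\frac{t{\left(-179,413 \right)}}{-487358} + \frac{\left(-3\right) 4879}{-404914} = \frac{413 - 179}{-487358} + \frac{\left(-3\right) 4879}{-404914} = 234 \left(- \frac{1}{487358}\right) - - \frac{14637}{404914} = - \frac{117}{243679} + \frac{14637}{404914} = \frac{3519354585}{98669038606}$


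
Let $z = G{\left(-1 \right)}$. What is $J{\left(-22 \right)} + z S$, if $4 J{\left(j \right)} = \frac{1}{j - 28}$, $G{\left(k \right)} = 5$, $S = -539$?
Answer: $- \frac{539001}{200} \approx -2695.0$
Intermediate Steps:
$z = 5$
$J{\left(j \right)} = \frac{1}{4 \left(-28 + j\right)}$ ($J{\left(j \right)} = \frac{1}{4 \left(j - 28\right)} = \frac{1}{4 \left(-28 + j\right)}$)
$J{\left(-22 \right)} + z S = \frac{1}{4 \left(-28 - 22\right)} + 5 \left(-539\right) = \frac{1}{4 \left(-50\right)} - 2695 = \frac{1}{4} \left(- \frac{1}{50}\right) - 2695 = - \frac{1}{200} - 2695 = - \frac{539001}{200}$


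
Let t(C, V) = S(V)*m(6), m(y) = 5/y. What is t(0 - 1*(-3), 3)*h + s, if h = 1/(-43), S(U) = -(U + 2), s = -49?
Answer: -12617/258 ≈ -48.903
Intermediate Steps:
S(U) = -2 - U (S(U) = -(2 + U) = -2 - U)
t(C, V) = -5/3 - 5*V/6 (t(C, V) = (-2 - V)*(5/6) = (-2 - V)*(5*(⅙)) = (-2 - V)*(⅚) = -5/3 - 5*V/6)
h = -1/43 ≈ -0.023256
t(0 - 1*(-3), 3)*h + s = (-5/3 - ⅚*3)*(-1/43) - 49 = (-5/3 - 5/2)*(-1/43) - 49 = -25/6*(-1/43) - 49 = 25/258 - 49 = -12617/258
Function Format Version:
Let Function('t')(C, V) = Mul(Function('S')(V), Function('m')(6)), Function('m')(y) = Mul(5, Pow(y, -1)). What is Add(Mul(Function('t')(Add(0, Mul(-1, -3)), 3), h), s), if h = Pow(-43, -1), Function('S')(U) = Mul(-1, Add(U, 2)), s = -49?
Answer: Rational(-12617, 258) ≈ -48.903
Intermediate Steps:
Function('S')(U) = Add(-2, Mul(-1, U)) (Function('S')(U) = Mul(-1, Add(2, U)) = Add(-2, Mul(-1, U)))
Function('t')(C, V) = Add(Rational(-5, 3), Mul(Rational(-5, 6), V)) (Function('t')(C, V) = Mul(Add(-2, Mul(-1, V)), Mul(5, Pow(6, -1))) = Mul(Add(-2, Mul(-1, V)), Mul(5, Rational(1, 6))) = Mul(Add(-2, Mul(-1, V)), Rational(5, 6)) = Add(Rational(-5, 3), Mul(Rational(-5, 6), V)))
h = Rational(-1, 43) ≈ -0.023256
Add(Mul(Function('t')(Add(0, Mul(-1, -3)), 3), h), s) = Add(Mul(Add(Rational(-5, 3), Mul(Rational(-5, 6), 3)), Rational(-1, 43)), -49) = Add(Mul(Add(Rational(-5, 3), Rational(-5, 2)), Rational(-1, 43)), -49) = Add(Mul(Rational(-25, 6), Rational(-1, 43)), -49) = Add(Rational(25, 258), -49) = Rational(-12617, 258)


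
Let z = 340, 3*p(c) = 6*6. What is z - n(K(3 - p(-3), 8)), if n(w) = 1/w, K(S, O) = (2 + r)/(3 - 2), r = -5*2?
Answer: 2721/8 ≈ 340.13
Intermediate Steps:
r = -10
p(c) = 12 (p(c) = (6*6)/3 = (1/3)*36 = 12)
K(S, O) = -8 (K(S, O) = (2 - 10)/(3 - 2) = -8/1 = -8*1 = -8)
z - n(K(3 - p(-3), 8)) = 340 - 1/(-8) = 340 - 1*(-1/8) = 340 + 1/8 = 2721/8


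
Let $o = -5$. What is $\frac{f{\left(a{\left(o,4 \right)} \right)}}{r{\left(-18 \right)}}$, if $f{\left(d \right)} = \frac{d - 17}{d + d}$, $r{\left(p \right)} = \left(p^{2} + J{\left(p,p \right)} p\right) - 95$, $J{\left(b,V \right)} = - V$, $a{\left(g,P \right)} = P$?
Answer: $\frac{13}{760} \approx 0.017105$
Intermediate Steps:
$r{\left(p \right)} = -95$ ($r{\left(p \right)} = \left(p^{2} + - p p\right) - 95 = \left(p^{2} - p^{2}\right) - 95 = 0 - 95 = -95$)
$f{\left(d \right)} = \frac{-17 + d}{2 d}$
$\frac{f{\left(a{\left(o,4 \right)} \right)}}{r{\left(-18 \right)}} = \frac{\frac{1}{2} \cdot \frac{1}{4} \left(-17 + 4\right)}{-95} = \frac{1}{2} \cdot \frac{1}{4} \left(-13\right) \left(- \frac{1}{95}\right) = \left(- \frac{13}{8}\right) \left(- \frac{1}{95}\right) = \frac{13}{760}$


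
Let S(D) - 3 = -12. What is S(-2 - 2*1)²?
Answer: 81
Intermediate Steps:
S(D) = -9 (S(D) = 3 - 12 = -9)
S(-2 - 2*1)² = (-9)² = 81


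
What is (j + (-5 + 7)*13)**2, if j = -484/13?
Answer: 21316/169 ≈ 126.13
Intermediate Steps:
j = -484/13 (j = -484*1/13 = -484/13 ≈ -37.231)
(j + (-5 + 7)*13)**2 = (-484/13 + (-5 + 7)*13)**2 = (-484/13 + 2*13)**2 = (-484/13 + 26)**2 = (-146/13)**2 = 21316/169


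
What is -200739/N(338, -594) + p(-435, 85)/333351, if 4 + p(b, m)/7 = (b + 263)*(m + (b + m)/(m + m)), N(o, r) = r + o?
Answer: 1137146570917/1450743552 ≈ 783.84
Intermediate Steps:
N(o, r) = o + r
p(b, m) = -28 + 7*(263 + b)*(m + (b + m)/(2*m)) (p(b, m) = -28 + 7*((b + 263)*(m + (b + m)/(m + m))) = -28 + 7*((263 + b)*(m + (b + m)/((2*m)))) = -28 + 7*((263 + b)*(m + (b + m)*(1/(2*m)))) = -28 + 7*((263 + b)*(m + (b + m)/(2*m))) = -28 + 7*(263 + b)*(m + (b + m)/(2*m)))
-200739/N(338, -594) + p(-435, 85)/333351 = -200739/(338 - 594) + ((7/2)*((-435)² + 263*(-435) + 85*(255 - 435 + 526*85 + 2*(-435)*85))/85)/333351 = -200739/(-256) + ((7/2)*(1/85)*(189225 - 114405 + 85*(255 - 435 + 44710 - 73950)))*(1/333351) = -200739*(-1/256) + ((7/2)*(1/85)*(189225 - 114405 + 85*(-29420)))*(1/333351) = 200739/256 + ((7/2)*(1/85)*(189225 - 114405 - 2500700))*(1/333351) = 200739/256 + ((7/2)*(1/85)*(-2425880))*(1/333351) = 200739/256 - 1698116/17*1/333351 = 200739/256 - 1698116/5666967 = 1137146570917/1450743552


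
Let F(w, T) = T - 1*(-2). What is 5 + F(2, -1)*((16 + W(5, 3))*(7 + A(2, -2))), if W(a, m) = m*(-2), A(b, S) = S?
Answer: 55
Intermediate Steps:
W(a, m) = -2*m
F(w, T) = 2 + T (F(w, T) = T + 2 = 2 + T)
5 + F(2, -1)*((16 + W(5, 3))*(7 + A(2, -2))) = 5 + (2 - 1)*((16 - 2*3)*(7 - 2)) = 5 + 1*((16 - 6)*5) = 5 + 1*(10*5) = 5 + 1*50 = 5 + 50 = 55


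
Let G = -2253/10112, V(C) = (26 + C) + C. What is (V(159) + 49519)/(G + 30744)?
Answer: 168071552/103627025 ≈ 1.6219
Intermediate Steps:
V(C) = 26 + 2*C
G = -2253/10112 (G = -2253*1/10112 = -2253/10112 ≈ -0.22280)
(V(159) + 49519)/(G + 30744) = ((26 + 2*159) + 49519)/(-2253/10112 + 30744) = ((26 + 318) + 49519)/(310881075/10112) = (344 + 49519)*(10112/310881075) = 49863*(10112/310881075) = 168071552/103627025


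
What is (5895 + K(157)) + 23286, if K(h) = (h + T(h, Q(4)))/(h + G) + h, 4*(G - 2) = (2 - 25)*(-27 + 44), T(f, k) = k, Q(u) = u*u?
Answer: 7188502/245 ≈ 29341.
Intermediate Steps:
Q(u) = u²
G = -383/4 (G = 2 + ((2 - 25)*(-27 + 44))/4 = 2 + (-23*17)/4 = 2 + (¼)*(-391) = 2 - 391/4 = -383/4 ≈ -95.750)
K(h) = h + (16 + h)/(-383/4 + h) (K(h) = (h + 4²)/(h - 383/4) + h = (h + 16)/(-383/4 + h) + h = (16 + h)/(-383/4 + h) + h = h + (16 + h)/(-383/4 + h))
(5895 + K(157)) + 23286 = (5895 + (64 - 379*157 + 4*157²)/(-383 + 4*157)) + 23286 = (5895 + (64 - 59503 + 4*24649)/(-383 + 628)) + 23286 = (5895 + (64 - 59503 + 98596)/245) + 23286 = (5895 + (1/245)*39157) + 23286 = (5895 + 39157/245) + 23286 = 1483432/245 + 23286 = 7188502/245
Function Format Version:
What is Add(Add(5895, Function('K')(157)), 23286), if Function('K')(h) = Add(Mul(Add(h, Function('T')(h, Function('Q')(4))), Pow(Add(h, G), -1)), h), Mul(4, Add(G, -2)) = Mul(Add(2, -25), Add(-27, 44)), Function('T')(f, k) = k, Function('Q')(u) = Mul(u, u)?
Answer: Rational(7188502, 245) ≈ 29341.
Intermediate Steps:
Function('Q')(u) = Pow(u, 2)
G = Rational(-383, 4) (G = Add(2, Mul(Rational(1, 4), Mul(Add(2, -25), Add(-27, 44)))) = Add(2, Mul(Rational(1, 4), Mul(-23, 17))) = Add(2, Mul(Rational(1, 4), -391)) = Add(2, Rational(-391, 4)) = Rational(-383, 4) ≈ -95.750)
Function('K')(h) = Add(h, Mul(Pow(Add(Rational(-383, 4), h), -1), Add(16, h))) (Function('K')(h) = Add(Mul(Add(h, Pow(4, 2)), Pow(Add(h, Rational(-383, 4)), -1)), h) = Add(Mul(Add(h, 16), Pow(Add(Rational(-383, 4), h), -1)), h) = Add(Mul(Add(16, h), Pow(Add(Rational(-383, 4), h), -1)), h) = Add(Mul(Pow(Add(Rational(-383, 4), h), -1), Add(16, h)), h) = Add(h, Mul(Pow(Add(Rational(-383, 4), h), -1), Add(16, h))))
Add(Add(5895, Function('K')(157)), 23286) = Add(Add(5895, Mul(Pow(Add(-383, Mul(4, 157)), -1), Add(64, Mul(-379, 157), Mul(4, Pow(157, 2))))), 23286) = Add(Add(5895, Mul(Pow(Add(-383, 628), -1), Add(64, -59503, Mul(4, 24649)))), 23286) = Add(Add(5895, Mul(Pow(245, -1), Add(64, -59503, 98596))), 23286) = Add(Add(5895, Mul(Rational(1, 245), 39157)), 23286) = Add(Add(5895, Rational(39157, 245)), 23286) = Add(Rational(1483432, 245), 23286) = Rational(7188502, 245)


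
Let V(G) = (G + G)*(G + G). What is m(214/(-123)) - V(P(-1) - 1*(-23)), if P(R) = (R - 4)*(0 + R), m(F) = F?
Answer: -385942/123 ≈ -3137.7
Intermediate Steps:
P(R) = R*(-4 + R) (P(R) = (-4 + R)*R = R*(-4 + R))
V(G) = 4*G² (V(G) = (2*G)*(2*G) = 4*G²)
m(214/(-123)) - V(P(-1) - 1*(-23)) = 214/(-123) - 4*(-(-4 - 1) - 1*(-23))² = 214*(-1/123) - 4*(-1*(-5) + 23)² = -214/123 - 4*(5 + 23)² = -214/123 - 4*28² = -214/123 - 4*784 = -214/123 - 1*3136 = -214/123 - 3136 = -385942/123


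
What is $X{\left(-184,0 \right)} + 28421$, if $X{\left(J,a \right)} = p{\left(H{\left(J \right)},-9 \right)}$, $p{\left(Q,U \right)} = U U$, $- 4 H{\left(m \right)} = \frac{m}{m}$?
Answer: $28502$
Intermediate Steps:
$H{\left(m \right)} = - \frac{1}{4}$ ($H{\left(m \right)} = - \frac{m \frac{1}{m}}{4} = \left(- \frac{1}{4}\right) 1 = - \frac{1}{4}$)
$p{\left(Q,U \right)} = U^{2}$
$X{\left(J,a \right)} = 81$ ($X{\left(J,a \right)} = \left(-9\right)^{2} = 81$)
$X{\left(-184,0 \right)} + 28421 = 81 + 28421 = 28502$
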